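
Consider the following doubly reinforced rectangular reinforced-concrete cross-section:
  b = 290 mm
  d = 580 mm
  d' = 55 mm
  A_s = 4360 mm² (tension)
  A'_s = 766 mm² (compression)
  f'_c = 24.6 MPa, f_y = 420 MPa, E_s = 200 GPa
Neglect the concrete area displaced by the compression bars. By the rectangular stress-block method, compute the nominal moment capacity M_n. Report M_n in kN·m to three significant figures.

Assume both tension and compression steel yield.
Net tension couple steel: A_s − A'_s = 3594 mm².
a = (A_s − A'_s) f_y / (0.85 f'_c b) = 1509480/(0.85 × 24.6 × 290) = 248.93 mm.
c = a/β₁ = 248.93/0.85 = 292.86 mm; ε'_s = 0.003(c − d')/c = 0.0024 ≥ f_y/E_s = 0.0021, so compression steel does yield.
M_n = (A_s − A'_s) f_y (d − a/2) + A'_s f_y (d − d') = [1509480 × (580 − 124.465) + 321720 × (580 − 55)] × 10⁻⁶ = 687.62 + 168.90 = 856.52 kN·m.

M_n ≈ 857 kN·m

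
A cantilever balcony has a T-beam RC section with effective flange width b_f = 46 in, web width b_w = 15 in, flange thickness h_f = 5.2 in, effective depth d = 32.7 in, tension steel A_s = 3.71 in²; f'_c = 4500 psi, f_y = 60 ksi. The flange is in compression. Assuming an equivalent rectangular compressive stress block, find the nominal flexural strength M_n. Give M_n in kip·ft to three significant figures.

Tension: T = A_s f_y = 3.71 × 60 = 222.6 kips.
Try a within the flange: a = T/(0.85 f'_c b_f) = 222.6/(0.85 × 4.5 × 46) = 1.265 in.
Since a = 1.265 ≤ h_f = 5.2 in, the stress block lies entirely in the flange; analyse as a rectangular beam of width b_f.
M_n = T(d − a/2) = 222.6 × (32.7 − 0.6325) = 7138.2 kip·in.
M_n = 7138.2/12 = 594.85 kip·ft.

M_n ≈ 595 kip·ft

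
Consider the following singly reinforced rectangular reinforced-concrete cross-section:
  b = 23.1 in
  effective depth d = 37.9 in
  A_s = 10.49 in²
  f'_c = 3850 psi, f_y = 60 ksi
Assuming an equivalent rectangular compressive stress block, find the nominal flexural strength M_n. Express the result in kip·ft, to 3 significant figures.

T = A_s f_y = 10.49 × 60 = 629.4 kips.
a = T/(0.85 f'_c b) = 629.4/(0.85 × 3.85 × 23.1) = 8.326 in.
M_n = T(d − a/2) = 629.4 × (37.9 − 4.163) = 21234.1 kip·in = 21234.1/12 = 1769.51 kip·ft.

M_n ≈ 1770 kip·ft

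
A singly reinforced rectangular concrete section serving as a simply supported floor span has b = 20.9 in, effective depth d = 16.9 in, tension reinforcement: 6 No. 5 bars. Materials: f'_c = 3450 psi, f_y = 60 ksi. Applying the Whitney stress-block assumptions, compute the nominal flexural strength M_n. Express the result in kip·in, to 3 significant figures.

M_n ≈ 1780 kip·in

A_s = 6 × 0.31 = 1.86 in².
T = A_s f_y = 1.86 × 60 = 111.6 kips.
a = T/(0.85 f'_c b) = 111.6/(0.85 × 3.45 × 20.9) = 1.821 in.
M_n = T(d − a/2) = 111.6 × (16.9 − 0.9105) = 1784.4 kip·in.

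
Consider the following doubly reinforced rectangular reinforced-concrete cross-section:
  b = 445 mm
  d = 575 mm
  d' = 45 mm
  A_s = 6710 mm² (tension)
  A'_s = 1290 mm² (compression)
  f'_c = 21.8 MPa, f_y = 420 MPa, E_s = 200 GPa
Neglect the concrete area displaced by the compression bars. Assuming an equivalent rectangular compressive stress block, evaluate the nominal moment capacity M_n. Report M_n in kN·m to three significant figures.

Assume both tension and compression steel yield.
Net tension couple steel: A_s − A'_s = 5420 mm².
a = (A_s − A'_s) f_y / (0.85 f'_c b) = 2276400/(0.85 × 21.8 × 445) = 276.07 mm.
c = a/β₁ = 276.07/0.85 = 324.79 mm; ε'_s = 0.003(c − d')/c = 0.0026 ≥ f_y/E_s = 0.0021, so compression steel does yield.
M_n = (A_s − A'_s) f_y (d − a/2) + A'_s f_y (d − d') = [2276400 × (575 − 138.035) + 541800 × (575 − 45)] × 10⁻⁶ = 994.71 + 287.15 = 1281.86 kN·m.

M_n ≈ 1280 kN·m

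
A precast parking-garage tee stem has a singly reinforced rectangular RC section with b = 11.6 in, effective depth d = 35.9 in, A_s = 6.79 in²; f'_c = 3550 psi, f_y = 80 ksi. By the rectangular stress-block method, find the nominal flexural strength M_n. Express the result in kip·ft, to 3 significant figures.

T = A_s f_y = 6.79 × 80 = 543.2 kips.
a = T/(0.85 f'_c b) = 543.2/(0.85 × 3.55 × 11.6) = 15.519 in.
M_n = T(d − a/2) = 543.2 × (35.9 − 7.7595) = 15285.9 kip·in = 15285.9/12 = 1273.83 kip·ft.

M_n ≈ 1270 kip·ft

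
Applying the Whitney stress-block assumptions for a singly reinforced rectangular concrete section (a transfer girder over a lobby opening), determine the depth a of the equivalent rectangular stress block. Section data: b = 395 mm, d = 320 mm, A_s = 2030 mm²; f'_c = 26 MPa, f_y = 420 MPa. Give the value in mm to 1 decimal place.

T = A_s f_y = 2030 × 420 = 852600 N = 852.6 kN.
Setting C = 0.85 f'_c a b equal to T: a = 852600/(0.85 × 26 × 395) = 97.7 mm.

a ≈ 97.7 mm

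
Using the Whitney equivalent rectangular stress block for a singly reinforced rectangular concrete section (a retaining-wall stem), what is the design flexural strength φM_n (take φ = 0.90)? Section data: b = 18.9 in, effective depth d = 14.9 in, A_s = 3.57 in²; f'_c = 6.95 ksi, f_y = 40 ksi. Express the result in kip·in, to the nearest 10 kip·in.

φM_n ≈ 1830 kip·in

T = A_s f_y = 3.57 × 40 = 142.8 kips.
a = T/(0.85 f'_c b) = 142.8/(0.85 × 6.95 × 18.9) = 1.279 in.
M_n = T(d − a/2) = 142.8 × (14.9 − 0.6395) = 2036.4 kip·in.
φM_n = 0.90 × 2036.4 = 1832.8 kip·in.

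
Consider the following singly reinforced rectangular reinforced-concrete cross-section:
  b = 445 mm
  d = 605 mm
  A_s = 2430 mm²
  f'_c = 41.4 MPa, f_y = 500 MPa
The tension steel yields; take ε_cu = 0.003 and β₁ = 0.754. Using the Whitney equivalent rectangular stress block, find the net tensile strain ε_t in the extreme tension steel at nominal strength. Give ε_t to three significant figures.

ε_t ≈ 0.0146

a = A_s f_y/(0.85 f'_c b) = 77.59 mm.
β₁ = 0.754, so c = a/β₁ = 77.59/0.754 = 102.90 mm.
From the linear strain diagram with ε_cu = 0.003: ε_t = 0.003 (d − c)/c = 0.003 × (605 − 102.90)/102.90 = 0.0146.
Since ε_t ≥ 0.005, the section is tension-controlled.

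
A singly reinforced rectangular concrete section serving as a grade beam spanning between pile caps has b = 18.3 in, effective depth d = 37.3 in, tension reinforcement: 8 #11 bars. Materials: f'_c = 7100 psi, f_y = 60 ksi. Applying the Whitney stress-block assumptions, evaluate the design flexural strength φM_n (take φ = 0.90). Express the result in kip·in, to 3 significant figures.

A_s = 8 × 1.56 = 12.48 in².
T = A_s f_y = 12.48 × 60 = 748.8 kips.
a = T/(0.85 f'_c b) = 748.8/(0.85 × 7.1 × 18.3) = 6.780 in.
M_n = T(d − a/2) = 748.8 × (37.3 − 3.39) = 25391.8 kip·in.
φM_n = 0.90 × 25391.8 = 22852.6 kip·in.

φM_n ≈ 22900 kip·in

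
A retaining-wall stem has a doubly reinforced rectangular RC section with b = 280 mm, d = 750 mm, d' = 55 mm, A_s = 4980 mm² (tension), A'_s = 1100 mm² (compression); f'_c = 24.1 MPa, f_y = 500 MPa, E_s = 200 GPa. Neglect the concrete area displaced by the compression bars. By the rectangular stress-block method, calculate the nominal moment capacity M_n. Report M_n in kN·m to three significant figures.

M_n ≈ 1510 kN·m

Assume both tension and compression steel yield.
Net tension couple steel: A_s − A'_s = 3880 mm².
a = (A_s − A'_s) f_y / (0.85 f'_c b) = 1940000/(0.85 × 24.1 × 280) = 338.23 mm.
c = a/β₁ = 338.23/0.85 = 397.92 mm; ε'_s = 0.003(c − d')/c = 0.0026 ≥ f_y/E_s = 0.0025, so compression steel does yield.
M_n = (A_s − A'_s) f_y (d − a/2) + A'_s f_y (d − d') = [1940000 × (750 − 169.115) + 550000 × (750 − 55)] × 10⁻⁶ = 1126.92 + 382.25 = 1509.17 kN·m.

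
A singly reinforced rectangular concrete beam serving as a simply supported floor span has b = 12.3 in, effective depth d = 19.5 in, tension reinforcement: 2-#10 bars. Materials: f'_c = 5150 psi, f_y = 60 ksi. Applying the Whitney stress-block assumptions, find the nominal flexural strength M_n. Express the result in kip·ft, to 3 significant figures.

M_n ≈ 230 kip·ft

A_s = 2 × 1.27 = 2.54 in².
T = A_s f_y = 2.54 × 60 = 152.4 kips.
a = T/(0.85 f'_c b) = 152.4/(0.85 × 5.15 × 12.3) = 2.830 in.
M_n = T(d − a/2) = 152.4 × (19.5 − 1.415) = 2756.2 kip·in = 2756.2/12 = 229.68 kip·ft.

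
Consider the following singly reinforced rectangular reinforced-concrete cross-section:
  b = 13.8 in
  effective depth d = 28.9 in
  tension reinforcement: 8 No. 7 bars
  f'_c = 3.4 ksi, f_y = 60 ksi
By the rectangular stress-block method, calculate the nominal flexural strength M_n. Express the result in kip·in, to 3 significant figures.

M_n ≈ 7280 kip·in

A_s = 8 × 0.6 = 4.8 in².
T = A_s f_y = 4.8 × 60 = 288 kips.
a = T/(0.85 f'_c b) = 288/(0.85 × 3.4 × 13.8) = 7.221 in.
M_n = T(d − a/2) = 288 × (28.9 − 3.6105) = 7283.4 kip·in.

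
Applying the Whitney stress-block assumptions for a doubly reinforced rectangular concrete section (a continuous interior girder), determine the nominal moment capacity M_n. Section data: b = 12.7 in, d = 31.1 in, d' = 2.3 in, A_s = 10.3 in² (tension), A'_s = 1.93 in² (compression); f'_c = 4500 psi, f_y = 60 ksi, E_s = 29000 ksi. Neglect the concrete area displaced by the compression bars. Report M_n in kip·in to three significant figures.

M_n ≈ 16400 kip·in

Assume both steels yield.
a = (A_s − A'_s) f_y/(0.85 f'_c b) = (10.3 − 1.93) × 60/(0.85 × 4.5 × 12.7) = 10.338 in.
c = a/β₁ = 10.338/0.825 = 12.531 in; ε'_s = 0.003(c − d')/c = 0.0024 ≥ ε_y = 0.0021, so the compression steel yields.
M_n = (A_s − A'_s) f_y (d − a/2) + A'_s f_y (d − d') = 502.2 × (31.1 − 5.169) + 115.8 × (31.1 − 2.3) = 13022.5 + 3335.0 = 16357.5 kip·in.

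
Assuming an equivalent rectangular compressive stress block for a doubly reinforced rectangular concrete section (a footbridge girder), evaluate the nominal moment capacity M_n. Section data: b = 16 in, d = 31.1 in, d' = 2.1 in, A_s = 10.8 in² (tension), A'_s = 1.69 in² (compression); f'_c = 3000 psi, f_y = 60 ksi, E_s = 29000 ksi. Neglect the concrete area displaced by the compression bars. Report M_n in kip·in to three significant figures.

Assume both steels yield.
a = (A_s − A'_s) f_y/(0.85 f'_c b) = (10.8 − 1.69) × 60/(0.85 × 3 × 16) = 13.397 in.
c = a/β₁ = 13.397/0.85 = 15.761 in; ε'_s = 0.003(c − d')/c = 0.0026 ≥ ε_y = 0.0021, so the compression steel yields.
M_n = (A_s − A'_s) f_y (d − a/2) + A'_s f_y (d − d') = 546.6 × (31.1 − 6.6985) + 101.4 × (31.1 − 2.1) = 13337.9 + 2940.6 = 16278.5 kip·in.

M_n ≈ 16300 kip·in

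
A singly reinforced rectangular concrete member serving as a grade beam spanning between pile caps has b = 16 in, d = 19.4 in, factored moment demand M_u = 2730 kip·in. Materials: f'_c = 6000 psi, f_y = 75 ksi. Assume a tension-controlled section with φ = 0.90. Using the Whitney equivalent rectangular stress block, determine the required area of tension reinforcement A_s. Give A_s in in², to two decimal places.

A_s ≈ 2.20 in²

M_n = M_u/φ = 2730/0.90 = 3033.33 kip·in.
From M_n = 0.85 f'_c a b (d − a/2):
a = d − √(d² − 2M_n/(0.85 f'_c b)) = 19.4 − √(19.4² − 2 × 3033.33/(0.85 × 6 × 16)) = 2.021 in.
A_s = 0.85 f'_c a b / f_y = 0.85 × 6 × 2.021 × 16 / 75 = 2.199 in².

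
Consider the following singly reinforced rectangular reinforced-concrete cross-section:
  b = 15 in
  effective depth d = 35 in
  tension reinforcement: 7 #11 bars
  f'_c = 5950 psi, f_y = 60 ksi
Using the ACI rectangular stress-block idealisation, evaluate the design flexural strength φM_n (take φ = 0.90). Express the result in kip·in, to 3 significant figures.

A_s = 7 × 1.56 = 10.92 in².
T = A_s f_y = 10.92 × 60 = 655.2 kips.
a = T/(0.85 f'_c b) = 655.2/(0.85 × 5.95 × 15) = 8.637 in.
M_n = T(d − a/2) = 655.2 × (35 − 4.3185) = 20102.5 kip·in.
φM_n = 0.90 × 20102.5 = 18092.3 kip·in.

φM_n ≈ 18100 kip·in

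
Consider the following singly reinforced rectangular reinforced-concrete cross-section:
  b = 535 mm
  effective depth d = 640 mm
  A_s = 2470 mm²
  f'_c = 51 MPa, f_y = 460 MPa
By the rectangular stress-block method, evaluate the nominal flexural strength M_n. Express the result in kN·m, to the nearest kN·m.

M_n ≈ 699 kN·m

T = A_s f_y = 2470 × 460 = 1136200 N = 1136.2 kN.
From C = T: a = T/(0.85 f'_c b) = 1136200/(0.85 × 51 × 535) = 48.99 mm.
M_n = T(d − a/2) = 1136.2 kN × (640 − 24.495) mm = 699.34 kN·m.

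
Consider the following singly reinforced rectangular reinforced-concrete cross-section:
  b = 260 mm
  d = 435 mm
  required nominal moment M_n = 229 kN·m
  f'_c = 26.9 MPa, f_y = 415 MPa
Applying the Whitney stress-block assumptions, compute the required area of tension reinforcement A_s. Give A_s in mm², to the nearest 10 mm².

A_s ≈ 1430 mm²

With M_n = 0.85 f'_c a b (d − a/2), solve the quadratic for a:
a = d − √(d² − 2M_n/(0.85 f'_c b)) = 435 − √(435² − 2 × 229×10⁶/(0.85 × 26.9 × 260)) = 100.06 mm.
A_s = 0.85 f'_c a b / f_y = 0.85 × 26.9 × 100.06 × 260 / 415 = 1433.4 mm².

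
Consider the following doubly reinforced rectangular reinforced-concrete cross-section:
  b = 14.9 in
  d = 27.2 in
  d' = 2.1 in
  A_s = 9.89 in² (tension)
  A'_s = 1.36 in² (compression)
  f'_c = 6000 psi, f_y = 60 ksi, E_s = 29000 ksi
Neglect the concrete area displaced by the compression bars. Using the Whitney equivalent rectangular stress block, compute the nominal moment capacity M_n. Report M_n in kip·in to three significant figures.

Assume both steels yield.
a = (A_s − A'_s) f_y/(0.85 f'_c b) = (9.89 − 1.36) × 60/(0.85 × 6 × 14.9) = 6.735 in.
c = a/β₁ = 6.735/0.75 = 8.980 in; ε'_s = 0.003(c − d')/c = 0.0023 ≥ ε_y = 0.0021, so the compression steel yields.
M_n = (A_s − A'_s) f_y (d − a/2) + A'_s f_y (d − d') = 511.8 × (27.2 − 3.3675) + 81.6 × (27.2 − 2.1) = 12197.5 + 2048.2 = 14245.7 kip·in.

M_n ≈ 14200 kip·in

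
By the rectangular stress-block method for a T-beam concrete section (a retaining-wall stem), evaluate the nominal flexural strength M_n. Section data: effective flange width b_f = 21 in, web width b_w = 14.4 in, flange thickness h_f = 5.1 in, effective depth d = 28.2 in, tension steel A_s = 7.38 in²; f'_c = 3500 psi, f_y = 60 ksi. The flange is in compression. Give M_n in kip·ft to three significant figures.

Tension: T = A_s f_y = 7.38 × 60 = 442.8 kips.
Try a within the flange: a = T/(0.85 f'_c b_f) = 442.8/(0.85 × 3.5 × 21) = 7.088 in.
a = 7.088 > h_f = 5.1 in: the block extends into the web. Split into flange-overhang and web parts.
C_f = 0.85 f'_c (b_f − b_w) h_f = 0.85 × 3.5 × (21 − 14.4) × 5.1 = 100.1 kips.
Remaining web compression depth: a_w = (T − C_f)/(0.85 f'_c b_w) = (442.8 − 100.1)/(0.85 × 3.5 × 14.4) = 8.000 in.
M_n = C_f(d − h_f/2) + (T − C_f)(d − a_w/2) = 100.1 × (28.2 − 2.55) + 342.7 × (28.2 − 4) = 2567.6 + 8293.3 = 10860.9 kip·in.
M_n = 10860.9/12 = 905.08 kip·ft.

M_n ≈ 905 kip·ft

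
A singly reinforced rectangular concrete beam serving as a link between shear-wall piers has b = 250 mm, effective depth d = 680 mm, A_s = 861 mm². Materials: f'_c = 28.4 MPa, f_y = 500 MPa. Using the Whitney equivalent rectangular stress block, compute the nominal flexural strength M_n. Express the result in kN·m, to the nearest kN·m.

M_n ≈ 277 kN·m

T = A_s f_y = 861 × 500 = 430500 N = 430.5 kN.
From C = T: a = T/(0.85 f'_c b) = 430500/(0.85 × 28.4 × 250) = 71.33 mm.
M_n = T(d − a/2) = 430.5 kN × (680 − 35.665) mm = 277.39 kN·m.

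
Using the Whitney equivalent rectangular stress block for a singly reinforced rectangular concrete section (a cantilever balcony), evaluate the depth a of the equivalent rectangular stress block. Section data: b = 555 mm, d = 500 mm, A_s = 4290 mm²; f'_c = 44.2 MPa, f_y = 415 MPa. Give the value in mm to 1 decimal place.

a ≈ 85.4 mm

T = A_s f_y = 4290 × 415 = 1780350 N = 1780.35 kN.
Setting C = 0.85 f'_c a b equal to T: a = 1780350/(0.85 × 44.2 × 555) = 85.4 mm.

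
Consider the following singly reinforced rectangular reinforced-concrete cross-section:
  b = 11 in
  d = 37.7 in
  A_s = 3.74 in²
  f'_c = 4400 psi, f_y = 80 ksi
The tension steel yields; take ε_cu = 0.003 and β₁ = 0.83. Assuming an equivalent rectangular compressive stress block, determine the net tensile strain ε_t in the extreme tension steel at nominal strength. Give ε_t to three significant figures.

a = A_s f_y/(0.85 f'_c b) = 7.273 in.
β₁ = 0.83, so c = a/β₁ = 7.273/0.83 = 8.763 in.
From the linear strain diagram with ε_cu = 0.003: ε_t = 0.003 (d − c)/c = 0.003 × (37.7 − 8.763)/8.763 = 0.00991.
Since ε_t ≥ 0.005, the section is tension-controlled.

ε_t ≈ 0.00991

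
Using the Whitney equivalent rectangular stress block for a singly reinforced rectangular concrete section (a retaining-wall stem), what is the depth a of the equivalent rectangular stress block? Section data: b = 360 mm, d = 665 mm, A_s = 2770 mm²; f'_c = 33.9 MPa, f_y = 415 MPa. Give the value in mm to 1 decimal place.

T = A_s f_y = 2770 × 415 = 1149550 N = 1149.55 kN.
Setting C = 0.85 f'_c a b equal to T: a = 1149550/(0.85 × 33.9 × 360) = 110.8 mm.

a ≈ 110.8 mm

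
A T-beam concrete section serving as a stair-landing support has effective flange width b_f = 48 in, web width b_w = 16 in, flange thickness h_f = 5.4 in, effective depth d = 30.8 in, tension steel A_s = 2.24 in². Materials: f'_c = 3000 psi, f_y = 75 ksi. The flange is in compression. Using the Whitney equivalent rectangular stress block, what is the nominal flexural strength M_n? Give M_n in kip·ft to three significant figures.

Tension: T = A_s f_y = 2.24 × 75 = 168 kips.
Try a within the flange: a = T/(0.85 f'_c b_f) = 168/(0.85 × 3 × 48) = 1.373 in.
Since a = 1.373 ≤ h_f = 5.4 in, the stress block lies entirely in the flange; analyse as a rectangular beam of width b_f.
M_n = T(d − a/2) = 168 × (30.8 − 0.6865) = 5059.1 kip·in.
M_n = 5059.1/12 = 421.59 kip·ft.

M_n ≈ 422 kip·ft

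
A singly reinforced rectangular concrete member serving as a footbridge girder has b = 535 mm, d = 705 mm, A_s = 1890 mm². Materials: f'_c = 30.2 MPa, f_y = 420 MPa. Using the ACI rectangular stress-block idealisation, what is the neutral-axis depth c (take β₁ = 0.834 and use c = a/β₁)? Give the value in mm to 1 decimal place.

T = A_s f_y = 1890 × 420 = 793800 N = 793.8 kN.
Setting C = 0.85 f'_c a b equal to T: a = 793800/(0.85 × 30.2 × 535) = 57.800 mm.
With β₁ = 0.834, c = a/β₁ = 57.800/0.834 = 69.3 mm.

c ≈ 69.3 mm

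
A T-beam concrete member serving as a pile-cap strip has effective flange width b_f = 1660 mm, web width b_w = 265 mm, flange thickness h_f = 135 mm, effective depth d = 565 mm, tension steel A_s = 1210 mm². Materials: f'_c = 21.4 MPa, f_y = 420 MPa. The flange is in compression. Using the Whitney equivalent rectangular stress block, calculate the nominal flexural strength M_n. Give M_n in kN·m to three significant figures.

M_n ≈ 283 kN·m

Tension: T = A_s f_y = 1210 × 420 = 508200 N.
Try a within the flange: a = T/(0.85 f'_c b_f) = 508200/(0.85 × 21.4 × 1660) = 16.83 mm.
Since a = 16.83 ≤ h_f = 135 mm, the stress block lies entirely in the flange; analyse as a rectangular beam of width b_f.
M_n = T(d − a/2) = 508200 × (565 − 8.415) = 282.86 × 10⁶ N·mm.
M_n = 282.86 kN·m.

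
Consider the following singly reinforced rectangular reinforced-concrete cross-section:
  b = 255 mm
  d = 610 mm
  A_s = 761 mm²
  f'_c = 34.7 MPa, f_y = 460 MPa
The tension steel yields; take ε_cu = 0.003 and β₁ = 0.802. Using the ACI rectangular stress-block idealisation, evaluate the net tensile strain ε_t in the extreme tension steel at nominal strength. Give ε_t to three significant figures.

a = A_s f_y/(0.85 f'_c b) = 46.54 mm.
β₁ = 0.802, so c = a/β₁ = 46.54/0.802 = 58.03 mm.
From the linear strain diagram with ε_cu = 0.003: ε_t = 0.003 (d − c)/c = 0.003 × (610 − 58.03)/58.03 = 0.0285.
Since ε_t ≥ 0.005, the section is tension-controlled.

ε_t ≈ 0.0285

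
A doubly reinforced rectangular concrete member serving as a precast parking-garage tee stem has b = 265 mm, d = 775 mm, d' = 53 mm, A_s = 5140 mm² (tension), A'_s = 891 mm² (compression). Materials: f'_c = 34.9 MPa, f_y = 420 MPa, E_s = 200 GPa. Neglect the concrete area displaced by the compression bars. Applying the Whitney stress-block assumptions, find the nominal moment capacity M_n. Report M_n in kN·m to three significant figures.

M_n ≈ 1450 kN·m

Assume both tension and compression steel yield.
Net tension couple steel: A_s − A'_s = 4249 mm².
a = (A_s − A'_s) f_y / (0.85 f'_c b) = 1784580/(0.85 × 34.9 × 265) = 227.01 mm.
c = a/β₁ = 227.01/0.801 = 283.41 mm; ε'_s = 0.003(c − d')/c = 0.0024 ≥ f_y/E_s = 0.0021, so compression steel does yield.
M_n = (A_s − A'_s) f_y (d − a/2) + A'_s f_y (d − d') = [1784580 × (775 − 113.505) + 374220 × (775 − 53)] × 10⁻⁶ = 1180.49 + 270.19 = 1450.68 kN·m.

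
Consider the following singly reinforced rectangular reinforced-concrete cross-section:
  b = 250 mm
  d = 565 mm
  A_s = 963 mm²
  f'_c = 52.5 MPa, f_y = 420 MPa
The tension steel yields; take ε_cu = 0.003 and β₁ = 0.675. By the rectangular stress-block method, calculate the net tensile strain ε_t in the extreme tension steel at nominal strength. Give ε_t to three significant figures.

a = A_s f_y/(0.85 f'_c b) = 36.25 mm.
β₁ = 0.675, so c = a/β₁ = 36.25/0.675 = 53.70 mm.
From the linear strain diagram with ε_cu = 0.003: ε_t = 0.003 (d − c)/c = 0.003 × (565 − 53.70)/53.70 = 0.0286.
Since ε_t ≥ 0.005, the section is tension-controlled.

ε_t ≈ 0.0286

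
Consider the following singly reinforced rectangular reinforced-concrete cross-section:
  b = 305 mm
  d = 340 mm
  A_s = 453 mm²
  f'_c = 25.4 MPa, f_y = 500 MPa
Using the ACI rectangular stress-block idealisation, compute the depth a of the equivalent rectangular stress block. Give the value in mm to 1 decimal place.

T = A_s f_y = 453 × 500 = 226500 N = 226.5 kN.
Setting C = 0.85 f'_c a b equal to T: a = 226500/(0.85 × 25.4 × 305) = 34.4 mm.

a ≈ 34.4 mm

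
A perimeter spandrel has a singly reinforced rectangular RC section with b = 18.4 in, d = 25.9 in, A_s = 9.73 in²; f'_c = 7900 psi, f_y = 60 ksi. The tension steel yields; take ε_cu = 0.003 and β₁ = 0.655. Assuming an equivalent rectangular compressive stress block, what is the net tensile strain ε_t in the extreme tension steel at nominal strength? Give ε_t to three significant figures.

ε_t ≈ 0.00777

a = A_s f_y/(0.85 f'_c b) = 4.725 in.
β₁ = 0.655, so c = a/β₁ = 4.725/0.655 = 7.214 in.
From the linear strain diagram with ε_cu = 0.003: ε_t = 0.003 (d − c)/c = 0.003 × (25.9 − 7.214)/7.214 = 0.00777.
Since ε_t ≥ 0.005, the section is tension-controlled.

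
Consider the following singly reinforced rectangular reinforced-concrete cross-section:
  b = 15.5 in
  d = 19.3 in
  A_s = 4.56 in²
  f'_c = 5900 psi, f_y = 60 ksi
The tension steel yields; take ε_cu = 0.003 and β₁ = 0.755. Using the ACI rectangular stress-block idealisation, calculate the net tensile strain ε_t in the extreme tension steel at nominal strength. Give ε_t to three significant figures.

a = A_s f_y/(0.85 f'_c b) = 3.520 in.
β₁ = 0.755, so c = a/β₁ = 3.520/0.755 = 4.662 in.
From the linear strain diagram with ε_cu = 0.003: ε_t = 0.003 (d − c)/c = 0.003 × (19.3 − 4.662)/4.662 = 0.00942.
Since ε_t ≥ 0.005, the section is tension-controlled.

ε_t ≈ 0.00942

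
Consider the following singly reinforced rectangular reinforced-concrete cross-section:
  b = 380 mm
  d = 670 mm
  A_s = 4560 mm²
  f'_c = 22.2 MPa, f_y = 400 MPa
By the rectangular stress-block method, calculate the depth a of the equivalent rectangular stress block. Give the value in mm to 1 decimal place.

T = A_s f_y = 4560 × 400 = 1824000 N = 1824 kN.
Setting C = 0.85 f'_c a b equal to T: a = 1824000/(0.85 × 22.2 × 380) = 254.4 mm.

a ≈ 254.4 mm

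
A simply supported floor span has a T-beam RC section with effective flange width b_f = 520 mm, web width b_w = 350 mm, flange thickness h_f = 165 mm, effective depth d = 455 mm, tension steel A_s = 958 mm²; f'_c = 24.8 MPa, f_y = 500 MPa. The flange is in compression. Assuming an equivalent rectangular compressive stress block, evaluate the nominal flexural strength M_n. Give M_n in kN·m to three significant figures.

M_n ≈ 207 kN·m

Tension: T = A_s f_y = 958 × 500 = 479000 N.
Try a within the flange: a = T/(0.85 f'_c b_f) = 479000/(0.85 × 24.8 × 520) = 43.70 mm.
Since a = 43.70 ≤ h_f = 165 mm, the stress block lies entirely in the flange; analyse as a rectangular beam of width b_f.
M_n = T(d − a/2) = 479000 × (455 − 21.85) = 207.48 × 10⁶ N·mm.
M_n = 207.48 kN·m.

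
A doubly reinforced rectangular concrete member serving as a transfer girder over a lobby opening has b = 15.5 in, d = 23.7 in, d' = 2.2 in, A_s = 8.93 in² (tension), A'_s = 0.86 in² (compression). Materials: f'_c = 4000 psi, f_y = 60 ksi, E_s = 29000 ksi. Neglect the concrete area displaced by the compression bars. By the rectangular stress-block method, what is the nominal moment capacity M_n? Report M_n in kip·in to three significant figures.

Assume both steels yield.
a = (A_s − A'_s) f_y/(0.85 f'_c b) = (8.93 − 0.86) × 60/(0.85 × 4 × 15.5) = 9.188 in.
c = a/β₁ = 9.188/0.85 = 10.809 in; ε'_s = 0.003(c − d')/c = 0.0024 ≥ ε_y = 0.0021, so the compression steel yields.
M_n = (A_s − A'_s) f_y (d − a/2) + A'_s f_y (d − d') = 484.2 × (23.7 − 4.594) + 51.6 × (23.7 − 2.2) = 9251.1 + 1109.4 = 10360.5 kip·in.

M_n ≈ 10400 kip·in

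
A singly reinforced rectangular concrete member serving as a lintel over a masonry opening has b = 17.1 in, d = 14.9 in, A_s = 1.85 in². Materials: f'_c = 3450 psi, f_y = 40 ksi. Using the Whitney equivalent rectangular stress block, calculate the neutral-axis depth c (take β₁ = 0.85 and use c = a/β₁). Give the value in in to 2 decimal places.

T = A_s f_y = 1.85 × 40 = 74 kips.
a = T/(0.85 f'_c b) = 74/(0.85 × 3.45 × 17.1) = 1.4757 in.
With β₁ = 0.85, c = a/β₁ = 1.4757/0.85 = 1.74 in.

c ≈ 1.74 in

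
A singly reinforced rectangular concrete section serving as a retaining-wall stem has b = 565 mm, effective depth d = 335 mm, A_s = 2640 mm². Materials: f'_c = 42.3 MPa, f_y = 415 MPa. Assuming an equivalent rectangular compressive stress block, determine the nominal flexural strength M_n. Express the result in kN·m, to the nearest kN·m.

M_n ≈ 337 kN·m

T = A_s f_y = 2640 × 415 = 1095600 N = 1095.6 kN.
From C = T: a = T/(0.85 f'_c b) = 1095600/(0.85 × 42.3 × 565) = 53.93 mm.
M_n = T(d − a/2) = 1095.6 kN × (335 − 26.965) mm = 337.48 kN·m.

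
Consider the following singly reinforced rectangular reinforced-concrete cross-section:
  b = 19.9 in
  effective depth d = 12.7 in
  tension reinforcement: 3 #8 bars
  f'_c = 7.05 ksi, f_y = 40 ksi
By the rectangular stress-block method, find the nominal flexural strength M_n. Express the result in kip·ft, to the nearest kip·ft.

M_n ≈ 97 kip·ft

A_s = 3 × 0.79 = 2.37 in².
T = A_s f_y = 2.37 × 40 = 94.8 kips.
a = T/(0.85 f'_c b) = 94.8/(0.85 × 7.05 × 19.9) = 0.795 in.
M_n = T(d − a/2) = 94.8 × (12.7 − 0.3975) = 1166.3 kip·in = 1166.3/12 = 97.19 kip·ft.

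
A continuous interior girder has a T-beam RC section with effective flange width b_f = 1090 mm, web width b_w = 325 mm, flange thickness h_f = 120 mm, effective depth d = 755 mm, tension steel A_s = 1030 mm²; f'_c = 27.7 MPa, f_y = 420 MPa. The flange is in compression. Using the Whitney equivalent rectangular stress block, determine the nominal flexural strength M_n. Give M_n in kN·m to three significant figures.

Tension: T = A_s f_y = 1030 × 420 = 432600 N.
Try a within the flange: a = T/(0.85 f'_c b_f) = 432600/(0.85 × 27.7 × 1090) = 16.86 mm.
Since a = 16.86 ≤ h_f = 120 mm, the stress block lies entirely in the flange; analyse as a rectangular beam of width b_f.
M_n = T(d − a/2) = 432600 × (755 − 8.43) = 322.97 × 10⁶ N·mm.
M_n = 322.97 kN·m.

M_n ≈ 323 kN·m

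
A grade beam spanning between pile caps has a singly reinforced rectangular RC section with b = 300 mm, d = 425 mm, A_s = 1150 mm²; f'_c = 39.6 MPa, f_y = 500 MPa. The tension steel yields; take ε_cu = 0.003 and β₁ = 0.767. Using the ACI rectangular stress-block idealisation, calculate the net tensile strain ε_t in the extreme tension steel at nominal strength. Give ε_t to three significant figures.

ε_t ≈ 0.0142

a = A_s f_y/(0.85 f'_c b) = 56.94 mm.
β₁ = 0.767, so c = a/β₁ = 56.94/0.767 = 74.24 mm.
From the linear strain diagram with ε_cu = 0.003: ε_t = 0.003 (d − c)/c = 0.003 × (425 − 74.24)/74.24 = 0.0142.
Since ε_t ≥ 0.005, the section is tension-controlled.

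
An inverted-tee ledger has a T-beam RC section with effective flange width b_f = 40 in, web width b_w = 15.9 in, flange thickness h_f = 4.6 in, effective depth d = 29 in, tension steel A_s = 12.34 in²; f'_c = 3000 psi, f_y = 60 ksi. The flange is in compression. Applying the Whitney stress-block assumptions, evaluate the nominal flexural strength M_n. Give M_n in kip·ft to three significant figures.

Tension: T = A_s f_y = 12.34 × 60 = 740.4 kips.
Try a within the flange: a = T/(0.85 f'_c b_f) = 740.4/(0.85 × 3 × 40) = 7.259 in.
a = 7.259 > h_f = 4.6 in: the block extends into the web. Split into flange-overhang and web parts.
C_f = 0.85 f'_c (b_f − b_w) h_f = 0.85 × 3 × (40 − 15.9) × 4.6 = 282.7 kips.
Remaining web compression depth: a_w = (T − C_f)/(0.85 f'_c b_w) = (740.4 − 282.7)/(0.85 × 3 × 15.9) = 11.289 in.
M_n = C_f(d − h_f/2) + (T − C_f)(d − a_w/2) = 282.7 × (29 − 2.3) + 457.7 × (29 − 5.6445) = 7548.1 + 10689.8 = 18237.9 kip·in.
M_n = 18237.9/12 = 1519.83 kip·ft.

M_n ≈ 1520 kip·ft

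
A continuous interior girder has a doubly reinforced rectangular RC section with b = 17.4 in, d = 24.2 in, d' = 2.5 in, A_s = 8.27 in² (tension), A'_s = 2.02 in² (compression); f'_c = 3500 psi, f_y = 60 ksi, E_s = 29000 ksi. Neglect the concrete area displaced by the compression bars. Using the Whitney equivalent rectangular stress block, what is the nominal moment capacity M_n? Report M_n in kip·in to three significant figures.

M_n ≈ 10300 kip·in

Assume both steels yield.
a = (A_s − A'_s) f_y/(0.85 f'_c b) = (8.27 − 2.02) × 60/(0.85 × 3.5 × 17.4) = 7.244 in.
c = a/β₁ = 7.244/0.85 = 8.522 in; ε'_s = 0.003(c − d')/c = 0.0021 ≥ ε_y = 0.0021, so the compression steel yields.
M_n = (A_s − A'_s) f_y (d − a/2) + A'_s f_y (d − d') = 375 × (24.2 − 3.622) + 121.2 × (24.2 − 2.5) = 7716.8 + 2630.0 = 10346.8 kip·in.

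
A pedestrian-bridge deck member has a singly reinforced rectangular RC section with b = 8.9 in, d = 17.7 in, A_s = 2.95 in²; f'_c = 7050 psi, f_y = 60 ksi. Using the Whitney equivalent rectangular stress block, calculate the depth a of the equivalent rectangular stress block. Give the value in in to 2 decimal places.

a ≈ 3.32 in

T = A_s f_y = 2.95 × 60 = 177 kips.
a = T/(0.85 f'_c b) = 177/(0.85 × 7.05 × 8.9) = 3.32 in.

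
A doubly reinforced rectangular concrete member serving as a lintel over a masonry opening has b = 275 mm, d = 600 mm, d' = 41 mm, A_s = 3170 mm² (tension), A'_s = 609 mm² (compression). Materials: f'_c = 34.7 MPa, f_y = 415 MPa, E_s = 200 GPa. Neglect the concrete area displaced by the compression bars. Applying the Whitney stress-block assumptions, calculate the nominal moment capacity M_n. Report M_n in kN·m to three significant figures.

Assume both tension and compression steel yield.
Net tension couple steel: A_s − A'_s = 2561 mm².
a = (A_s − A'_s) f_y / (0.85 f'_c b) = 1062815/(0.85 × 34.7 × 275) = 131.03 mm.
c = a/β₁ = 131.03/0.802 = 163.38 mm; ε'_s = 0.003(c − d')/c = 0.0022 ≥ f_y/E_s = 0.0021, so compression steel does yield.
M_n = (A_s − A'_s) f_y (d − a/2) + A'_s f_y (d − d') = [1062815 × (600 − 65.515) + 252735 × (600 − 41)] × 10⁻⁶ = 568.06 + 141.28 = 709.34 kN·m.

M_n ≈ 709 kN·m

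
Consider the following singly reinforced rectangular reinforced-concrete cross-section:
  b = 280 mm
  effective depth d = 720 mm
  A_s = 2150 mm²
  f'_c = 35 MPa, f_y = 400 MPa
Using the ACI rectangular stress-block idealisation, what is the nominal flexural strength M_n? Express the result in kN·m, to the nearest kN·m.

M_n ≈ 575 kN·m

T = A_s f_y = 2150 × 400 = 860000 N = 860 kN.
From C = T: a = T/(0.85 f'_c b) = 860000/(0.85 × 35 × 280) = 103.24 mm.
M_n = T(d − a/2) = 860 kN × (720 − 51.62) mm = 574.81 kN·m.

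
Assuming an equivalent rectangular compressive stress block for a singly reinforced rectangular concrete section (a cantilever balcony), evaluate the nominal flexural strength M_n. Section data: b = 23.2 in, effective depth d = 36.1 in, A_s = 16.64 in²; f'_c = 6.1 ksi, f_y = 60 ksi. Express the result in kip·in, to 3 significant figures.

T = A_s f_y = 16.64 × 60 = 998.4 kips.
a = T/(0.85 f'_c b) = 998.4/(0.85 × 6.1 × 23.2) = 8.300 in.
M_n = T(d − a/2) = 998.4 × (36.1 − 4.15) = 31898.9 kip·in.

M_n ≈ 31900 kip·in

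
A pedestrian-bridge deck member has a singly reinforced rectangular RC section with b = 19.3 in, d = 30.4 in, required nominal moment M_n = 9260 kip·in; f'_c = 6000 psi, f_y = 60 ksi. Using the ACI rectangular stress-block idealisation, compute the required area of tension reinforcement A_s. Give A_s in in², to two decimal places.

A_s ≈ 5.37 in²

From M_n = 0.85 f'_c a b (d − a/2):
a = d − √(d² − 2M_n/(0.85 f'_c b)) = 30.4 − √(30.4² − 2 × 9260/(0.85 × 6 × 19.3)) = 3.271 in.
A_s = 0.85 f'_c a b / f_y = 0.85 × 6 × 3.271 × 19.3 / 60 = 5.366 in².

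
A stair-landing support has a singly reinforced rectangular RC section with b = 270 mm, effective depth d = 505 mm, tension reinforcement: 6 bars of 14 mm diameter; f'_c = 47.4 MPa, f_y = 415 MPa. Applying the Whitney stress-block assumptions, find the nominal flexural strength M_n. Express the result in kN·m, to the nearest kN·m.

M_n ≈ 187 kN·m

A_s = 6 × 154 = 924 mm².
T = A_s f_y = 924 × 415 = 383460 N = 383.46 kN.
From C = T: a = T/(0.85 f'_c b) = 383460/(0.85 × 47.4 × 270) = 35.25 mm.
M_n = T(d − a/2) = 383.46 kN × (505 − 17.625) mm = 186.89 kN·m.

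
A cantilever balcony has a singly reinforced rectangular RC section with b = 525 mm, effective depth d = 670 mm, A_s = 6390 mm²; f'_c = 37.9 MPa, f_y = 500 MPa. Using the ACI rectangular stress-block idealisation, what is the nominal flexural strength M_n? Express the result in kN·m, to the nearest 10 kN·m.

T = A_s f_y = 6390 × 500 = 3195000 N = 3195 kN.
From C = T: a = T/(0.85 f'_c b) = 3195000/(0.85 × 37.9 × 525) = 188.91 mm.
M_n = T(d − a/2) = 3195 kN × (670 − 94.455) mm = 1838.87 kN·m.

M_n ≈ 1840 kN·m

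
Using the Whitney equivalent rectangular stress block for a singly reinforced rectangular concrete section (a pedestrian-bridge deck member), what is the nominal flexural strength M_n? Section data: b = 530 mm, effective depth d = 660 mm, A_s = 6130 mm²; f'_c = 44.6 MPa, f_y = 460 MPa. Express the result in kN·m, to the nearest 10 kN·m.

T = A_s f_y = 6130 × 460 = 2819800 N = 2819.8 kN.
From C = T: a = T/(0.85 f'_c b) = 2819800/(0.85 × 44.6 × 530) = 140.34 mm.
M_n = T(d − a/2) = 2819.8 kN × (660 − 70.17) mm = 1663.20 kN·m.

M_n ≈ 1660 kN·m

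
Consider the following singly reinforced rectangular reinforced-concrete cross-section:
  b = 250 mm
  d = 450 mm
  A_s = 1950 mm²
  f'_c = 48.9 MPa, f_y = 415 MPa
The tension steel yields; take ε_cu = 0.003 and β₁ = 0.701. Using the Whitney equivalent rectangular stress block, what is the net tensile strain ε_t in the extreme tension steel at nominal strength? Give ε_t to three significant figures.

a = A_s f_y/(0.85 f'_c b) = 77.88 mm.
β₁ = 0.701, so c = a/β₁ = 77.88/0.701 = 111.10 mm.
From the linear strain diagram with ε_cu = 0.003: ε_t = 0.003 (d − c)/c = 0.003 × (450 − 111.10)/111.10 = 0.00915.
Since ε_t ≥ 0.005, the section is tension-controlled.

ε_t ≈ 0.00915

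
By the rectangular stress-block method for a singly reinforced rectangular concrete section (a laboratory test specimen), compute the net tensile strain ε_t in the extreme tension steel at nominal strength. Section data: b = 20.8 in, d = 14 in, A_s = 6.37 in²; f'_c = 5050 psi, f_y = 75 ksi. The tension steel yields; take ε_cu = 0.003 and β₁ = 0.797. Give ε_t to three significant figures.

a = A_s f_y/(0.85 f'_c b) = 5.351 in.
β₁ = 0.797, so c = a/β₁ = 5.351/0.797 = 6.714 in.
From the linear strain diagram with ε_cu = 0.003: ε_t = 0.003 (d − c)/c = 0.003 × (14 − 6.714)/6.714 = 0.00326.
ε_t < 0.004 — the section is over-reinforced for flexure under ACI limits.

ε_t ≈ 0.00326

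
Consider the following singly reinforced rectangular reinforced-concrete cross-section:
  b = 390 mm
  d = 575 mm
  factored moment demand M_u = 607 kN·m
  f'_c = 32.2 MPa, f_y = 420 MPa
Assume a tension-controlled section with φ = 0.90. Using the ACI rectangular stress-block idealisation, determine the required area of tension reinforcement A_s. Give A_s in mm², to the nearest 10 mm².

A_s ≈ 3130 mm²

M_n = M_u/φ = 607/0.90 = 674.444 kN·m.
With M_n = 0.85 f'_c a b (d − a/2), solve the quadratic for a:
a = d − √(d² − 2M_n/(0.85 f'_c b)) = 575 − √(575² − 2 × 674.444×10⁶/(0.85 × 32.2 × 390)) = 123.05 mm.
A_s = 0.85 f'_c a b / f_y = 0.85 × 32.2 × 123.05 × 390 / 420 = 3127.3 mm².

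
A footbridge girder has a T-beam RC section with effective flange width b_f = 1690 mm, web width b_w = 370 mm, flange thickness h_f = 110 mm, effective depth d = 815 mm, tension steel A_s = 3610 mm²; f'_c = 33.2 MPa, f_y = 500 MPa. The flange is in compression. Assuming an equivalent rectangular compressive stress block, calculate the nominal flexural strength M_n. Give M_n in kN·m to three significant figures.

M_n ≈ 1440 kN·m

Tension: T = A_s f_y = 3610 × 500 = 1805000 N.
Try a within the flange: a = T/(0.85 f'_c b_f) = 1805000/(0.85 × 33.2 × 1690) = 37.85 mm.
Since a = 37.85 ≤ h_f = 110 mm, the stress block lies entirely in the flange; analyse as a rectangular beam of width b_f.
M_n = T(d − a/2) = 1805000 × (815 − 18.925) = 1436.92 × 10⁶ N·mm.
M_n = 1436.92 kN·m.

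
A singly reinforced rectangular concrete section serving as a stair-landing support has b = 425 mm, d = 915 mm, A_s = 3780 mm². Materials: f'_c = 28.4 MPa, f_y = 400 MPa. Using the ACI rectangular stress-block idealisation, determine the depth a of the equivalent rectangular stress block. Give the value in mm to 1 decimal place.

T = A_s f_y = 3780 × 400 = 1512000 N = 1512 kN.
Setting C = 0.85 f'_c a b equal to T: a = 1512000/(0.85 × 28.4 × 425) = 147.4 mm.

a ≈ 147.4 mm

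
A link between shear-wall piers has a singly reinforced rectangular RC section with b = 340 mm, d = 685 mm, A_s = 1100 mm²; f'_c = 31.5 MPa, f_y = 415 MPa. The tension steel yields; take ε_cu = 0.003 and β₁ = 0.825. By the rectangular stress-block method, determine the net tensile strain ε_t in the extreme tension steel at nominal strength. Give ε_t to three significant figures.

a = A_s f_y/(0.85 f'_c b) = 50.15 mm.
β₁ = 0.825, so c = a/β₁ = 50.15/0.825 = 60.79 mm.
From the linear strain diagram with ε_cu = 0.003: ε_t = 0.003 (d − c)/c = 0.003 × (685 − 60.79)/60.79 = 0.0308.
Since ε_t ≥ 0.005, the section is tension-controlled.

ε_t ≈ 0.0308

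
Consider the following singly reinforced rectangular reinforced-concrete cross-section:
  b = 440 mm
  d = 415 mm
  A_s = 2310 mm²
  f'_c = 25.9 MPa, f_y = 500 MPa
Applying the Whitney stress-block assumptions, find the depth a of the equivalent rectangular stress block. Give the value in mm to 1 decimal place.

T = A_s f_y = 2310 × 500 = 1155000 N = 1155 kN.
Setting C = 0.85 f'_c a b equal to T: a = 1155000/(0.85 × 25.9 × 440) = 119.2 mm.

a ≈ 119.2 mm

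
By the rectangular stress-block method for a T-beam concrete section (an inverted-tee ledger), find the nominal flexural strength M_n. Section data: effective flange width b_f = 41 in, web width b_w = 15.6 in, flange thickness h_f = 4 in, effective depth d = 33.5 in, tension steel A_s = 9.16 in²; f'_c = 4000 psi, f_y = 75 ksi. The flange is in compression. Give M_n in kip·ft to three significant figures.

M_n ≈ 1770 kip·ft

Tension: T = A_s f_y = 9.16 × 75 = 687 kips.
Try a within the flange: a = T/(0.85 f'_c b_f) = 687/(0.85 × 4 × 41) = 4.928 in.
a = 4.928 > h_f = 4 in: the block extends into the web. Split into flange-overhang and web parts.
C_f = 0.85 f'_c (b_f − b_w) h_f = 0.85 × 4 × (41 − 15.6) × 4 = 345.4 kips.
Remaining web compression depth: a_w = (T − C_f)/(0.85 f'_c b_w) = (687 − 345.4)/(0.85 × 4 × 15.6) = 6.440 in.
M_n = C_f(d − h_f/2) + (T − C_f)(d − a_w/2) = 345.4 × (33.5 − 2) + 341.6 × (33.5 − 3.22) = 10880.1 + 10343.6 = 21223.7 kip·in.
M_n = 21223.7/12 = 1768.64 kip·ft.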